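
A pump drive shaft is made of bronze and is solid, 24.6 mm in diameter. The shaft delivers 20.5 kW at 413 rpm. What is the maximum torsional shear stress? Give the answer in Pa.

1.62e8 Pa

ω = 2π·413/60 = 43.25 rad/s, so T = P/ω = 20.5×10³ / 43.25 = 474.0 N·m.
J = πd⁴/32 = π(0.0246)⁴/32 = 3.595×10^-8 m⁴.
τ_max = T·r/J = 474.0 × 0.0123 / 3.595×10^-8 = 1.622×10^8 Pa.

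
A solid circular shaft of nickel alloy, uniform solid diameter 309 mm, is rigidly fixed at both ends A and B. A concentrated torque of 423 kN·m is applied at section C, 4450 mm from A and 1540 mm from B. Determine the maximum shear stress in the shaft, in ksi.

7.87 ksi

With uniform GJ and both ends fixed, compatibility θ_AC = θ_CB gives T_A·a = T_B·b, together with T_A + T_B = T₀.
T_A = T₀·b/(a+b) = 423000·1540/5990 = 108800 N·m; T_B = 314200 N·m.
τ in each portion: τ_AC = 1.88×10^7 Pa, τ_CB = 5.42×10^7 Pa; maximum is in CB.
τ_max = T_CB·r/J = 314200·0.154/8.95×10^-4 = 5.425×10^7 Pa.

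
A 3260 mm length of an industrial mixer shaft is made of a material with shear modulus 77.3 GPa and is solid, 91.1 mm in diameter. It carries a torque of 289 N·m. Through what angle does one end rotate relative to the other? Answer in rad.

J = πd⁴/32 = π(0.0911)⁴/32 = 6.762×10^-6 m⁴.
θ = T·L/(G·J) = 289.0 × 3.26 / (77.3×10⁹ × 6.762×10^-6) = 1.802×10^-3 rad.

0.00180 rad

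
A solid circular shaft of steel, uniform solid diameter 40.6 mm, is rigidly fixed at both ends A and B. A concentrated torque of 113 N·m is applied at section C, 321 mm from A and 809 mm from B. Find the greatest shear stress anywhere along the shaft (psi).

893 psi

With uniform GJ and both ends fixed, compatibility θ_AC = θ_CB gives T_A·a = T_B·b, together with T_A + T_B = T₀.
T_A = T₀·b/(a+b) = 113.0·809/1130 = 80.90 N·m; T_B = 32.10 N·m.
τ in each portion: τ_AC = 6.16×10^6 Pa, τ_CB = 2.44×10^6 Pa; maximum is in AC.
τ_max = T_AC·r/J = 80.90·0.0203/2.67×10^-7 = 6.157×10^6 Pa.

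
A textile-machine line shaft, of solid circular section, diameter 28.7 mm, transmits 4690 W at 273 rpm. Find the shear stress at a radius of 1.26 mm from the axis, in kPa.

3100 kPa

ω = 2π·273/60 = 28.59 rad/s, so T = P/ω = 4690 / 28.59 = 164.1 N·m.
J = πd⁴/32 = π(0.0287)⁴/32 = 6.661×10^-8 m⁴.
Shear stress varies linearly with radius: τ = T·r/J = 164.1 × 0.00126 / 6.661×10^-8 = 3.103×10^6 Pa.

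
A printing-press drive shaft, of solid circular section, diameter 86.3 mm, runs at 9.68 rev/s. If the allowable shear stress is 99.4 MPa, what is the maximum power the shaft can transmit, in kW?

763 kW

J = πd⁴/32 = π(0.0863)⁴/32 = 5.446×10^-6 m⁴.
T_max = τ_allow·J/r = 9.94×10^7 × 5.446×10^-6 / 0.0432 = 12540 N·m.
ω = 2π·9.68 = 60.82 rad/s, so P_max = T_max·ω = 7.630×10^5 W.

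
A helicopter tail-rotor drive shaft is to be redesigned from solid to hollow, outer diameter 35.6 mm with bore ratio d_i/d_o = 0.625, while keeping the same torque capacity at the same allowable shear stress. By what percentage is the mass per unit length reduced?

Equal τ_max and T ⇒ the solid shaft needs d_s³ = d_o³(1−k⁴), so d_s = 35.6·(1−0.625⁴)^(1/3) = 33.69 mm.
Area ratio A_h/A_s = d_o²(1−k²)/d_s² = (1−k²)/(1−k⁴)^(2/3) = 0.6805.
Mass saving = 1 − 0.6805 = 32.0 %.

32.0 %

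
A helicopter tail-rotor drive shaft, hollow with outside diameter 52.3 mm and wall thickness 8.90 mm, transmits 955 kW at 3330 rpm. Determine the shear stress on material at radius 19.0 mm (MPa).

ω = 2π·3330/60 = 348.7 rad/s, so T = P/ω = 955×10³ / 348.7 = 2739 N·m.
J = π(d_o⁴ − d_i⁴)/32 = π(0.0523⁴ − 0.0345⁴)/32 = 5.954×10^-7 m⁴.
Shear stress varies linearly with radius: τ = T·r/J = 2739 × 0.0190 / 5.954×10^-7 = 8.739×10^7 Pa.

87.4 MPa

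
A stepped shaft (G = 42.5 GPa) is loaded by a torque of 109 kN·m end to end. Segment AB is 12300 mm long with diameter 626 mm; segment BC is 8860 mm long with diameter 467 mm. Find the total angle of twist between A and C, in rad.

0.00696 rad

J_AB = π(0.626)⁴/32 = 0.0151 m⁴; J_BC = π(0.467)⁴/32 = 4.67×10^-3 m⁴.
θ = (T/G)·Σ L_i/J_i = (109000/42.5×10⁹)·(12.3/0.0151 + 8.86/4.67×10^-3) = 6.959×10^-3 rad.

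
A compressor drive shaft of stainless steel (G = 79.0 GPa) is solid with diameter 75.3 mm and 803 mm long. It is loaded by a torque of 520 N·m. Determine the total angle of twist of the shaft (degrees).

0.0959°

J = πd⁴/32 = π(0.0753)⁴/32 = 3.156×10^-6 m⁴.
θ = T·L/(G·J) = 520.0 × 0.803 / (79.0×10⁹ × 3.156×10^-6) = 1.675×10^-3 rad.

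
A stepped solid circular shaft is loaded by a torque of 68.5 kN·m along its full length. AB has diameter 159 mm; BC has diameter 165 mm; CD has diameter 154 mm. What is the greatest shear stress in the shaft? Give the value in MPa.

95.5 MPa

Under the same torque, τ_max = 16T/(πd³) is largest where d is smallest — segment CD (d = 154 mm).
τ_max = 16·68500/(π·(0.154)³) = 9.552×10^7 Pa.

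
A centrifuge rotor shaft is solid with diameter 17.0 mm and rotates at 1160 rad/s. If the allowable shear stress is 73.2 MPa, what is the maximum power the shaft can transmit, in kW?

81.9 kW

J = πd⁴/32 = π(0.0170)⁴/32 = 8.200×10^-9 m⁴.
T_max = τ_allow·J/r = 7.32×10^7 × 8.200×10^-9 / 0.00850 = 70.61 N·m.
ω = 1160 rad/s, so P_max = T_max·ω = 8.191×10^4 W.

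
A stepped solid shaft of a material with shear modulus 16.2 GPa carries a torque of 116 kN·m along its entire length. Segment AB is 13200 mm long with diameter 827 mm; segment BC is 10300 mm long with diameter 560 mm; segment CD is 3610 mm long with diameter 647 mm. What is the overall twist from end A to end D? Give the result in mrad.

11.2 mrad

J_AB = π(0.827)⁴/32 = 0.0459 m⁴; J_BC = π(0.560)⁴/32 = 9.65×10^-3 m⁴; J_CD = π(0.647)⁴/32 = 0.0172 m⁴.
θ = (T/G)·Σ L_i/J_i = (116000/16.2×10⁹)·(13.2/0.0459 + 10.3/9.65×10^-3 + 3.61/0.0172) = 0.01120 rad.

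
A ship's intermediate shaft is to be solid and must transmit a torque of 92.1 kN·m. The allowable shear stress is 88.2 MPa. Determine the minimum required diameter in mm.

For a solid shaft τ_max = 16T/(πd³), so d = (16T/(π τ_allow))^(1/3) = (16·92100/(π·8.82×10^7))^(1/3) = 0.1746 m.

175 mm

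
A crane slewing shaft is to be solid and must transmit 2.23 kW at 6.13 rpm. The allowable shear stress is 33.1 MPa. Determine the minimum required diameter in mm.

81.2 mm

ω = 2π·6.13/60 = 0.6419 rad/s, so T = P/ω = 2.23×10³ / 0.6419 = 3474 N·m.
For a solid shaft τ_max = 16T/(πd³), so d = (16T/(π τ_allow))^(1/3) = (16·3474/(π·3.31×10^7))^(1/3) = 0.08116 m.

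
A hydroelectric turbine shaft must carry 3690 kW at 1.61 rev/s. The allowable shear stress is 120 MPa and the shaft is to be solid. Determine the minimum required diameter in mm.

ω = 2π·1.61 = 10.12 rad/s, so T = P/ω = 3690×10³ / 10.12 = 364800 N·m.
For a solid shaft τ_max = 16T/(πd³), so d = (16T/(π τ_allow))^(1/3) = (16·364800/(π·1.20×10^8))^(1/3) = 0.2492 m.

249 mm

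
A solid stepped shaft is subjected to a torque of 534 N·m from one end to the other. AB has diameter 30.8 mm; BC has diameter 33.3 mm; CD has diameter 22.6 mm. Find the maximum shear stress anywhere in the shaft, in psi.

Under the same torque, τ_max = 16T/(πd³) is largest where d is smallest — segment CD (d = 22.6 mm).
τ_max = 16·534.0/(π·(0.0226)³) = 2.356×10^8 Pa.

34200 psi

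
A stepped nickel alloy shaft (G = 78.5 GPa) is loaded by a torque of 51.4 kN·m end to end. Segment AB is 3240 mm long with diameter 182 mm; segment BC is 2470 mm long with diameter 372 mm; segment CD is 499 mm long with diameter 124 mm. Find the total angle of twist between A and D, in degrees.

J_AB = π(0.182)⁴/32 = 1.08×10^-4 m⁴; J_BC = π(0.372)⁴/32 = 1.88×10^-3 m⁴; J_CD = π(0.124)⁴/32 = 2.32×10^-5 m⁴.
θ = (T/G)·Σ L_i/J_i = (51400/78.5×10⁹)·(3.24/1.08×10^-4 + 2.47/1.88×10^-3 + 0.499/2.32×10^-5) = 0.03463 rad.

1.98°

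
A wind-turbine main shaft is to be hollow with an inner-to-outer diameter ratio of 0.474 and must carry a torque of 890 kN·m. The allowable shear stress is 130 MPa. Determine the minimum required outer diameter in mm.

332 mm

For a hollow shaft with d_i/d_o = 0.474: τ_max = 16T/(π d_o³ (1−k⁴)), so d_o = [16T/(π τ_allow (1−k⁴))]^(1/3) = [16·890000/(π·1.30×10^8·0.9495)]^(1/3) = 0.3324 m.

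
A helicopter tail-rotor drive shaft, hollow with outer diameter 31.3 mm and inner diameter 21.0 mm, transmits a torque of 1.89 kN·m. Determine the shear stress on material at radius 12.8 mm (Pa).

3.22e8 Pa

J = π(d_o⁴ − d_i⁴)/32 = π(0.0313⁴ − 0.0210⁴)/32 = 7.513×10^-8 m⁴.
Shear stress varies linearly with radius: τ = T·r/J = 1890 × 0.0128 / 7.513×10^-8 = 3.220×10^8 Pa.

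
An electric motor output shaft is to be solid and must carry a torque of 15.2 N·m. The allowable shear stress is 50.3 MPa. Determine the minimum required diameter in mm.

11.5 mm

For a solid shaft τ_max = 16T/(πd³), so d = (16T/(π τ_allow))^(1/3) = (16·15.20/(π·5.03×10^7))^(1/3) = 0.01155 m.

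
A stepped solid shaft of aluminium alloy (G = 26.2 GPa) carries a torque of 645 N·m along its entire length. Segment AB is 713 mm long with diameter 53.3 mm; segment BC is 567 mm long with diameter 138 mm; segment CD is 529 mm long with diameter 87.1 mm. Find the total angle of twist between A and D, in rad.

J_AB = π(0.0533)⁴/32 = 7.92×10^-7 m⁴; J_BC = π(0.138)⁴/32 = 3.56×10^-5 m⁴; J_CD = π(0.0871)⁴/32 = 5.65×10^-6 m⁴.
θ = (T/G)·Σ L_i/J_i = (645.0/26.2×10⁹)·(0.713/7.92×10^-7 + 0.567/3.56×10^-5 + 0.529/5.65×10^-6) = 0.02485 rad.

0.0249 rad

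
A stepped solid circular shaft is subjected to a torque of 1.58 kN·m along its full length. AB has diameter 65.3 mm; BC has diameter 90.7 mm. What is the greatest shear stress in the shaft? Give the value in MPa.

Under the same torque, τ_max = 16T/(πd³) is largest where d is smallest — segment AB (d = 65.3 mm).
τ_max = 16·1580/(π·(0.0653)³) = 2.890×10^7 Pa.

28.9 MPa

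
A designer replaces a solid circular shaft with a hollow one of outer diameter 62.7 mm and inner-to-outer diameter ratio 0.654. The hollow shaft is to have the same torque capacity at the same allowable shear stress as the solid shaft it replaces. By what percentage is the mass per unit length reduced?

34.5 %

Equal τ_max and T ⇒ the solid shaft needs d_s³ = d_o³(1−k⁴), so d_s = 62.7·(1−0.654⁴)^(1/3) = 58.62 mm.
Area ratio A_h/A_s = d_o²(1−k²)/d_s² = (1−k²)/(1−k⁴)^(2/3) = 0.6548.
Mass saving = 1 − 0.6548 = 34.5 %.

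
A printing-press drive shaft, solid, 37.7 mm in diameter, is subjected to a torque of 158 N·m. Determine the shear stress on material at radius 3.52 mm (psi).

J = πd⁴/32 = π(0.0377)⁴/32 = 1.983×10^-7 m⁴.
Shear stress varies linearly with radius: τ = T·r/J = 158.0 × 0.00352 / 1.983×10^-7 = 2.804×10^6 Pa.

407 psi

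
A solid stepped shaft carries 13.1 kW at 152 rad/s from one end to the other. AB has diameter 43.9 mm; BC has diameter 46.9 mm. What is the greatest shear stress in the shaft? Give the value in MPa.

ω = 152 rad/s, so T = P/ω = 13.1×10³ / 152.0 = 86.18 N·m.
Under the same torque, τ_max = 16T/(πd³) is largest where d is smallest — segment AB (d = 43.9 mm).
τ_max = 16·86.18/(π·(0.0439)³) = 5.188×10^6 Pa.

5.19 MPa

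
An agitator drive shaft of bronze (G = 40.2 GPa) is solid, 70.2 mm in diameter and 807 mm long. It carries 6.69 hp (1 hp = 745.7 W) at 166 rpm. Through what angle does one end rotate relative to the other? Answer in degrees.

ω = 2π·166/60 = 17.38 rad/s, so T = P/ω = 6.69×745.7 / 17.38 = 287.0 N·m.
J = πd⁴/32 = π(0.0702)⁴/32 = 2.384×10^-6 m⁴.
θ = T·L/(G·J) = 287.0 × 0.807 / (40.2×10⁹ × 2.384×10^-6) = 2.416×10^-3 rad.

0.138°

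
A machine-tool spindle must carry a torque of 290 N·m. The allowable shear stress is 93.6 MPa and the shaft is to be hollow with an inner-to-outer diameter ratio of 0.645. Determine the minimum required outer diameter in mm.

26.7 mm

For a hollow shaft with d_i/d_o = 0.645: τ_max = 16T/(π d_o³ (1−k⁴)), so d_o = [16T/(π τ_allow (1−k⁴))]^(1/3) = [16·290.0/(π·9.36×10^7·0.8269)]^(1/3) = 0.02672 m.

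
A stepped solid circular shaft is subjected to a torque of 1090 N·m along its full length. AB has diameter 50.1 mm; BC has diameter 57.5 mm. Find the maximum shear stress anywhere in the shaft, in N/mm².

44.1 N/mm²

Under the same torque, τ_max = 16T/(πd³) is largest where d is smallest — segment AB (d = 50.1 mm).
τ_max = 16·1090/(π·(0.0501)³) = 4.415×10^7 Pa.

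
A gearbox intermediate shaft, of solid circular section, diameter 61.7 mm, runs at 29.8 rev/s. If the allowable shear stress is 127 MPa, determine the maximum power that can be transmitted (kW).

J = πd⁴/32 = π(0.0617)⁴/32 = 1.423×10^-6 m⁴.
T_max = τ_allow·J/r = 1.27×10^8 × 1.423×10^-6 / 0.0309 = 5857 N·m.
ω = 2π·29.8 = 187.2 rad/s, so P_max = T_max·ω = 1.097×10^6 W.

1100 kW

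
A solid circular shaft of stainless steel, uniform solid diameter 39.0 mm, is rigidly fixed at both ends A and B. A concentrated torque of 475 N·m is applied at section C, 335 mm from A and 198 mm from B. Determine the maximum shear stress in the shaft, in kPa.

With uniform GJ and both ends fixed, compatibility θ_AC = θ_CB gives T_A·a = T_B·b, together with T_A + T_B = T₀.
T_A = T₀·b/(a+b) = 475.0·198/533.0 = 176.5 N·m; T_B = 298.5 N·m.
τ in each portion: τ_AC = 1.51×10^7 Pa, τ_CB = 2.56×10^7 Pa; maximum is in CB.
τ_max = T_CB·r/J = 298.5·0.0195/2.27×10^-7 = 2.563×10^7 Pa.

25600 kPa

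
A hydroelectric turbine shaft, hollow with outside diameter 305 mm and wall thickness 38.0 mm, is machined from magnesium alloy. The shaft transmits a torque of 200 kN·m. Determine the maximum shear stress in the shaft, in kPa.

52600 kPa

J = π(d_o⁴ − d_i⁴)/32 = π(0.305⁴ − 0.229⁴)/32 = 5.796×10^-4 m⁴.
τ_max = T·r/J = 200000 × 0.152 / 5.796×10^-4 = 5.262×10^7 Pa.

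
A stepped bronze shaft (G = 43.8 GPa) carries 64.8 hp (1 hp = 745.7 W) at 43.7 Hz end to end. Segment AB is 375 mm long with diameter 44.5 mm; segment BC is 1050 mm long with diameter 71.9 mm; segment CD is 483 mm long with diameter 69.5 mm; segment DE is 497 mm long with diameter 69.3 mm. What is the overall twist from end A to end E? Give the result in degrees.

0.415°

ω = 2π·43.7 = 274.6 rad/s, so T = P/ω = 64.8×745.7 / 274.6 = 176.0 N·m.
J_AB = π(0.0445)⁴/32 = 3.85×10^-7 m⁴; J_BC = π(0.0719)⁴/32 = 2.62×10^-6 m⁴; J_CD = π(0.0695)⁴/32 = 2.29×10^-6 m⁴; J_DE = π(0.0693)⁴/32 = 2.26×10^-6 m⁴.
θ = (T/G)·Σ L_i/J_i = (176.0/43.8×10⁹)·(0.375/3.85×10^-7 + 1.05/2.62×10^-6 + 0.483/2.29×10^-6 + 0.497/2.26×10^-6) = 7.251×10^-3 rad.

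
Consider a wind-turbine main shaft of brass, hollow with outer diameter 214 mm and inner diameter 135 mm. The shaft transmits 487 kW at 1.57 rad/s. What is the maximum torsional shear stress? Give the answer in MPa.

192 MPa

ω = 1.57 rad/s, so T = P/ω = 487×10³ / 1.570 = 310200 N·m.
J = π(d_o⁴ − d_i⁴)/32 = π(0.214⁴ − 0.135⁴)/32 = 1.733×10^-4 m⁴.
τ_max = T·r/J = 310200 × 0.107 / 1.733×10^-4 = 1.915×10^8 Pa.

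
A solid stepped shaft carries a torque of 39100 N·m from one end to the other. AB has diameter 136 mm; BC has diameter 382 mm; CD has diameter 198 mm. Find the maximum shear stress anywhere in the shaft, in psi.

Under the same torque, τ_max = 16T/(πd³) is largest where d is smallest — segment AB (d = 136 mm).
τ_max = 16·39100/(π·(0.136)³) = 7.916×10^7 Pa.

11500 psi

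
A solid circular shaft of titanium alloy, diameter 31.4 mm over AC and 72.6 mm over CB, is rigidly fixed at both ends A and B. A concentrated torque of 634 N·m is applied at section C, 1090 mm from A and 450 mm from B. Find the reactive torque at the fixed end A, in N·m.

9.03 N·m

Compatibility: T_A·a/J_AC = T_B·b/J_CB with T_A + T_B = T₀.
J_AC = 9.54×10^-8 m⁴, J_CB = 2.73×10^-6 m⁴, so T_A = T₀·(J_AC/a)/((J_AC/a)+(J_CB/b)) = 9.029 N·m, T_B = 625.0 N·m.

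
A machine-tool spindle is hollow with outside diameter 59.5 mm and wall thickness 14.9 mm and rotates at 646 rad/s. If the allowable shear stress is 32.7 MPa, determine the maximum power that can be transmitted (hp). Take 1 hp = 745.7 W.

J = π(d_o⁴ − d_i⁴)/32 = π(0.0595⁴ − 0.0297⁴)/32 = 1.154×10^-6 m⁴.
T_max = τ_allow·J/r = 3.27×10^7 × 1.154×10^-6 / 0.0297 = 1269 N·m.
ω = 646 rad/s, so P_max = T_max·ω = 8.195×10^5 W.

1100 hp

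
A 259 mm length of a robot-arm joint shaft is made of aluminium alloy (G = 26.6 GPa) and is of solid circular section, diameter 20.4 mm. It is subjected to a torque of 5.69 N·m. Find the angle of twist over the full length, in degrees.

0.187°

J = πd⁴/32 = π(0.0204)⁴/32 = 1.700×10^-8 m⁴.
θ = T·L/(G·J) = 5.690 × 0.259 / (26.6×10⁹ × 1.700×10^-8) = 3.258×10^-3 rad.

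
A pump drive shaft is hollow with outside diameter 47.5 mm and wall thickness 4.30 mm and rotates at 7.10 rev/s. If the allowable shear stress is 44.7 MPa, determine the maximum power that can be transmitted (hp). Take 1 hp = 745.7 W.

31.0 hp

J = π(d_o⁴ − d_i⁴)/32 = π(0.0475⁴ − 0.0389⁴)/32 = 2.750×10^-7 m⁴.
T_max = τ_allow·J/r = 4.47×10^7 × 2.750×10^-7 / 0.0238 = 517.5 N·m.
ω = 2π·7.10 = 44.61 rad/s, so P_max = T_max·ω = 2.309×10^4 W.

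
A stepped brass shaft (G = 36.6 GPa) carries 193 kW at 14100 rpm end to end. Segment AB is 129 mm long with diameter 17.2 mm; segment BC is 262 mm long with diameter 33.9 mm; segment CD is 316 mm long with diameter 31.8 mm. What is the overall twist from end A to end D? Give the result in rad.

0.0721 rad

ω = 2π·14100/60 = 1477 rad/s, so T = P/ω = 193×10³ / 1477 = 130.7 N·m.
J_AB = π(0.0172)⁴/32 = 8.59×10^-9 m⁴; J_BC = π(0.0339)⁴/32 = 1.30×10^-7 m⁴; J_CD = π(0.0318)⁴/32 = 1.00×10^-7 m⁴.
θ = (T/G)·Σ L_i/J_i = (130.7/36.6×10⁹)·(0.129/8.59×10^-9 + 0.262/1.30×10^-7 + 0.316/1.00×10^-7) = 0.07207 rad.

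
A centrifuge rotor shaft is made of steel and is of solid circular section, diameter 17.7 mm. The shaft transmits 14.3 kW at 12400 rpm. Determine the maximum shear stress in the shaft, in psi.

ω = 2π·12400/60 = 1299 rad/s, so T = P/ω = 14.3×10³ / 1299 = 11.01 N·m.
J = πd⁴/32 = π(0.0177)⁴/32 = 9.636×10^-9 m⁴.
τ_max = T·r/J = 11.01 × 0.00885 / 9.636×10^-9 = 1.011×10^7 Pa.

1470 psi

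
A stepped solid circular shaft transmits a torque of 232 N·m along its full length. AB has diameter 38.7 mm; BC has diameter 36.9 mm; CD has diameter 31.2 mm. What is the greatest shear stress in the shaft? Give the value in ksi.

5.64 ksi

Under the same torque, τ_max = 16T/(πd³) is largest where d is smallest — segment CD (d = 31.2 mm).
τ_max = 16·232.0/(π·(0.0312)³) = 3.890×10^7 Pa.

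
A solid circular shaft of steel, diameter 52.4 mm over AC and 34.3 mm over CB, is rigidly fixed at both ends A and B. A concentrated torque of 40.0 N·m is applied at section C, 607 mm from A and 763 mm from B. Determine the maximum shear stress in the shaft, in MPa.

Compatibility: T_A·a/J_AC = T_B·b/J_CB with T_A + T_B = T₀.
J_AC = 7.40×10^-7 m⁴, J_CB = 1.36×10^-7 m⁴, so T_A = T₀·(J_AC/a)/((J_AC/a)+(J_CB/b)) = 34.90 N·m, T_B = 5.098 N·m.
τ in each portion: τ_AC = 1.24×10^6 Pa, τ_CB = 6.43×10^5 Pa; maximum is in AC.
τ_max = T_AC·r/J = 34.90·0.0262/7.40×10^-7 = 1.235×10^6 Pa.

1.24 MPa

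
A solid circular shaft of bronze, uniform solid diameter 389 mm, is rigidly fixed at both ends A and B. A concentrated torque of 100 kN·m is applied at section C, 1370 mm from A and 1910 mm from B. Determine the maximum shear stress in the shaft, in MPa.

5.04 MPa

With uniform GJ and both ends fixed, compatibility θ_AC = θ_CB gives T_A·a = T_B·b, together with T_A + T_B = T₀.
T_A = T₀·b/(a+b) = 100000·1910/3280 = 58230 N·m; T_B = 41770 N·m.
τ in each portion: τ_AC = 5.04×10^6 Pa, τ_CB = 3.61×10^6 Pa; maximum is in AC.
τ_max = T_AC·r/J = 58230·0.195/2.25×10^-3 = 5.038×10^6 Pa.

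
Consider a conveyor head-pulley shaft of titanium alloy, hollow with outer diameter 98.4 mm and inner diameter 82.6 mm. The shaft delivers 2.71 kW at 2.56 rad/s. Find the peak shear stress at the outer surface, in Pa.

ω = 2.56 rad/s, so T = P/ω = 2.71×10³ / 2.560 = 1059 N·m.
J = π(d_o⁴ − d_i⁴)/32 = π(0.0984⁴ − 0.0826⁴)/32 = 4.634×10^-6 m⁴.
τ_max = T·r/J = 1059 × 0.0492 / 4.634×10^-6 = 1.124×10^7 Pa.

1.12e7 Pa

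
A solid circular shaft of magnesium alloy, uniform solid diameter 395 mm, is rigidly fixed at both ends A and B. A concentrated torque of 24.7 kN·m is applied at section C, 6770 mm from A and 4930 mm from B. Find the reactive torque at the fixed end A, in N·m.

10400 N·m

With uniform GJ and both ends fixed, compatibility θ_AC = θ_CB gives T_A·a = T_B·b, together with T_A + T_B = T₀.
T_A = T₀·b/(a+b) = 24700·4930/11700 = 10410 N·m; T_B = 14290 N·m.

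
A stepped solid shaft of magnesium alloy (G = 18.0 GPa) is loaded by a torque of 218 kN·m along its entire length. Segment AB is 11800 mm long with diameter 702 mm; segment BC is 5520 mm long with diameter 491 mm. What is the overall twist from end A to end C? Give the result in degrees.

J_AB = π(0.702)⁴/32 = 0.0238 m⁴; J_BC = π(0.491)⁴/32 = 5.71×10^-3 m⁴.
θ = (T/G)·Σ L_i/J_i = (218000/18.0×10⁹)·(11.8/0.0238 + 5.52/5.71×10^-3) = 0.01771 rad.

1.01°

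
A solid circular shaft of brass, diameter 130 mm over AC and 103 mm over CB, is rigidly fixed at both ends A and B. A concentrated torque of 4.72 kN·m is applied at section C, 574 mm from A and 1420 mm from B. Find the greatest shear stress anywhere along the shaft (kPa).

9440 kPa

Compatibility: T_A·a/J_AC = T_B·b/J_CB with T_A + T_B = T₀.
J_AC = 2.80×10^-5 m⁴, J_CB = 1.10×10^-5 m⁴, so T_A = T₀·(J_AC/a)/((J_AC/a)+(J_CB/b)) = 4071 N·m, T_B = 648.6 N·m.
τ in each portion: τ_AC = 9.44×10^6 Pa, τ_CB = 3.02×10^6 Pa; maximum is in AC.
τ_max = T_AC·r/J = 4071·0.0650/2.80×10^-5 = 9.438×10^6 Pa.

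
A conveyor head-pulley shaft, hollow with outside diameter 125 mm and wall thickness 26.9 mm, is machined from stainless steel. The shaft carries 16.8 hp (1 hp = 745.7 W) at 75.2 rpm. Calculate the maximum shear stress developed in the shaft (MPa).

ω = 2π·75.2/60 = 7.875 rad/s, so T = P/ω = 16.8×745.7 / 7.875 = 1591 N·m.
J = π(d_o⁴ − d_i⁴)/32 = π(0.125⁴ − 0.0712⁴)/32 = 2.145×10^-5 m⁴.
τ_max = T·r/J = 1591 × 0.0625 / 2.145×10^-5 = 4.636×10^6 Pa.

4.64 MPa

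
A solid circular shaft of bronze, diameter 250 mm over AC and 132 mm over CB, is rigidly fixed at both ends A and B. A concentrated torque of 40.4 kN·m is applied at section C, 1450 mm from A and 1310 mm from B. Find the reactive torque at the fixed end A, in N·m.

37200 N·m

Compatibility: T_A·a/J_AC = T_B·b/J_CB with T_A + T_B = T₀.
J_AC = 3.83×10^-4 m⁴, J_CB = 2.98×10^-5 m⁴, so T_A = T₀·(J_AC/a)/((J_AC/a)+(J_CB/b)) = 37200 N·m, T_B = 3200 N·m.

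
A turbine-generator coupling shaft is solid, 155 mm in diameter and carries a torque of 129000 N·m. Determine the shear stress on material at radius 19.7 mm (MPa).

44.8 MPa

J = πd⁴/32 = π(0.155)⁴/32 = 5.667×10^-5 m⁴.
Shear stress varies linearly with radius: τ = T·r/J = 129000 × 0.0197 / 5.667×10^-5 = 4.485×10^7 Pa.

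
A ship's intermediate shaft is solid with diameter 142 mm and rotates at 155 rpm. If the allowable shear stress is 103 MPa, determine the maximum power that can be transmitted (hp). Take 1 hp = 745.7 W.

1260 hp

J = πd⁴/32 = π(0.142)⁴/32 = 3.992×10^-5 m⁴.
T_max = τ_allow·J/r = 1.03×10^8 × 3.992×10^-5 / 0.0710 = 57910 N·m.
ω = 2π·155/60 = 16.23 rad/s, so P_max = T_max·ω = 9.399×10^5 W.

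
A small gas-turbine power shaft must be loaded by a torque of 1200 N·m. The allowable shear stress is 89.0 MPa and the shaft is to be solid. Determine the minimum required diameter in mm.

For a solid shaft τ_max = 16T/(πd³), so d = (16T/(π τ_allow))^(1/3) = (16·1200/(π·8.90×10^7))^(1/3) = 0.04095 m.

40.9 mm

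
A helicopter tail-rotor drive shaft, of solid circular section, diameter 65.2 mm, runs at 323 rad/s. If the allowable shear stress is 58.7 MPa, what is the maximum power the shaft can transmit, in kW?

J = πd⁴/32 = π(0.0652)⁴/32 = 1.774×10^-6 m⁴.
T_max = τ_allow·J/r = 5.87×10^7 × 1.774×10^-6 / 0.0326 = 3195 N·m.
ω = 323 rad/s, so P_max = T_max·ω = 1.032×10^6 W.

1030 kW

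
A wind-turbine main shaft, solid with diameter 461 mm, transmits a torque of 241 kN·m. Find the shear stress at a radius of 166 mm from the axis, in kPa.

9020 kPa

J = πd⁴/32 = π(0.461)⁴/32 = 4.434×10^-3 m⁴.
Shear stress varies linearly with radius: τ = T·r/J = 241000 × 0.166 / 4.434×10^-3 = 9.022×10^6 Pa.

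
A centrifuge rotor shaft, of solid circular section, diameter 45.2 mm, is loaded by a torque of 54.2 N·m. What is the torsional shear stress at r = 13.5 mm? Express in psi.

J = πd⁴/32 = π(0.0452)⁴/32 = 4.098×10^-7 m⁴.
Shear stress varies linearly with radius: τ = T·r/J = 54.20 × 0.0135 / 4.098×10^-7 = 1.786×10^6 Pa.

259 psi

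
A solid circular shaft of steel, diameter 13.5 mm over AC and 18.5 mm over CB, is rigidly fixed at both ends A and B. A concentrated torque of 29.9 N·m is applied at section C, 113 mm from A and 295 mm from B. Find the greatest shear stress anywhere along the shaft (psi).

3820 psi

Compatibility: T_A·a/J_AC = T_B·b/J_CB with T_A + T_B = T₀.
J_AC = 3.26×10^-9 m⁴, J_CB = 1.15×10^-8 m⁴, so T_A = T₀·(J_AC/a)/((J_AC/a)+(J_CB/b)) = 12.72 N·m, T_B = 17.18 N·m.
τ in each portion: τ_AC = 2.63×10^7 Pa, τ_CB = 1.38×10^7 Pa; maximum is in AC.
τ_max = T_AC·r/J = 12.72·0.00675/3.26×10^-9 = 2.633×10^7 Pa.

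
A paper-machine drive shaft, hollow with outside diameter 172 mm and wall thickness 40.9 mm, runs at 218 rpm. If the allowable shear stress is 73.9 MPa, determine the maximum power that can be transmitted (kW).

1560 kW

J = π(d_o⁴ − d_i⁴)/32 = π(0.172⁴ − 0.0902⁴)/32 = 7.943×10^-5 m⁴.
T_max = τ_allow·J/r = 7.39×10^7 × 7.943×10^-5 / 0.0860 = 68250 N·m.
ω = 2π·218/60 = 22.83 rad/s, so P_max = T_max·ω = 1.558×10^6 W.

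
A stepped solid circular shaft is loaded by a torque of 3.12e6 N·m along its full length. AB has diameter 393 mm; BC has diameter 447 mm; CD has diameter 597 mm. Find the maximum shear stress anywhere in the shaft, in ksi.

38.0 ksi

Under the same torque, τ_max = 16T/(πd³) is largest where d is smallest — segment AB (d = 393 mm).
τ_max = 16·3.120e6/(π·(0.393)³) = 2.618×10^8 Pa.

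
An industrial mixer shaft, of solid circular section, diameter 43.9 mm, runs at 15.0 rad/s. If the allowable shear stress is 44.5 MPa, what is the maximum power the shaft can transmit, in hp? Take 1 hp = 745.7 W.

14.9 hp

J = πd⁴/32 = π(0.0439)⁴/32 = 3.646×10^-7 m⁴.
T_max = τ_allow·J/r = 4.45×10^7 × 3.646×10^-7 / 0.0220 = 739.2 N·m.
ω = 15.0 rad/s, so P_max = T_max·ω = 1.109×10^4 W.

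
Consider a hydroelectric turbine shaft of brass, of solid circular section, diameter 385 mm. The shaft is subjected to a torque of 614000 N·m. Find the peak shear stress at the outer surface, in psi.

J = πd⁴/32 = π(0.385)⁴/32 = 2.157×10^-3 m⁴.
τ_max = T·r/J = 614000 × 0.193 / 2.157×10^-3 = 5.480×10^7 Pa.

7950 psi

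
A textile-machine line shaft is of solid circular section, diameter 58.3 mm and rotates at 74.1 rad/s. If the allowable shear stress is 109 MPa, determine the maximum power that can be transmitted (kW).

314 kW

J = πd⁴/32 = π(0.0583)⁴/32 = 1.134×10^-6 m⁴.
T_max = τ_allow·J/r = 1.09×10^8 × 1.134×10^-6 / 0.0291 = 4241 N·m.
ω = 74.1 rad/s, so P_max = T_max·ω = 3.143×10^5 W.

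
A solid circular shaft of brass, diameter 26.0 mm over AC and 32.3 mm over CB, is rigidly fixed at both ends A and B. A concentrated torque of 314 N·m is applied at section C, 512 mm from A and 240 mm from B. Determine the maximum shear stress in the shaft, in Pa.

Compatibility: T_A·a/J_AC = T_B·b/J_CB with T_A + T_B = T₀.
J_AC = 4.49×10^-8 m⁴, J_CB = 1.07×10^-7 m⁴, so T_A = T₀·(J_AC/a)/((J_AC/a)+(J_CB/b)) = 51.63 N·m, T_B = 262.4 N·m.
τ in each portion: τ_AC = 1.50×10^7 Pa, τ_CB = 3.97×10^7 Pa; maximum is in CB.
τ_max = T_CB·r/J = 262.4·0.0161/1.07×10^-7 = 3.965×10^7 Pa.

3.97e7 Pa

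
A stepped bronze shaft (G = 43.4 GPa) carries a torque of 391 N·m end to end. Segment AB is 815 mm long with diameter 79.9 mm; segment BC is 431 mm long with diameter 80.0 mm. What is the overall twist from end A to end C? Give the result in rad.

J_AB = π(0.0799)⁴/32 = 4.00×10^-6 m⁴; J_BC = π(0.0800)⁴/32 = 4.02×10^-6 m⁴.
θ = (T/G)·Σ L_i/J_i = (391.0/43.4×10⁹)·(0.815/4.00×10^-6 + 0.431/4.02×10^-6) = 2.801×10^-3 rad.

0.00280 rad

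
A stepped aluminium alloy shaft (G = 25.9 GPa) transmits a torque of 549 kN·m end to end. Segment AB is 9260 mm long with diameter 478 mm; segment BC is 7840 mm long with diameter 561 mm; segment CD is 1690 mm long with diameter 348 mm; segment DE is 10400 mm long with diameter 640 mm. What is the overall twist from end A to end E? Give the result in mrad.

J_AB = π(0.478)⁴/32 = 5.13×10^-3 m⁴; J_BC = π(0.561)⁴/32 = 9.72×10^-3 m⁴; J_CD = π(0.348)⁴/32 = 1.44×10^-3 m⁴; J_DE = π(0.640)⁴/32 = 0.0165 m⁴.
θ = (T/G)·Σ L_i/J_i = (549000/25.9×10⁹)·(9.26/5.13×10^-3 + 7.84/9.72×10^-3 + 1.69/1.44×10^-3 + 10.4/0.0165) = 0.09365 rad.

93.7 mrad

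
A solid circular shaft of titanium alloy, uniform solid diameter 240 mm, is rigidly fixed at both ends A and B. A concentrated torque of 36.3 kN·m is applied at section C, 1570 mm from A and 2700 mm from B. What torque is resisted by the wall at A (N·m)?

With uniform GJ and both ends fixed, compatibility θ_AC = θ_CB gives T_A·a = T_B·b, together with T_A + T_B = T₀.
T_A = T₀·b/(a+b) = 36300·2700/4270 = 22950 N·m; T_B = 13350 N·m.

23000 N·m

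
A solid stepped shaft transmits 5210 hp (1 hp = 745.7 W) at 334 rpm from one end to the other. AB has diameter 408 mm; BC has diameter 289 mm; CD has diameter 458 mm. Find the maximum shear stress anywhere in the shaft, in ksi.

ω = 2π·334/60 = 34.98 rad/s, so T = P/ω = 5210×745.7 / 34.98 = 111100 N·m.
Under the same torque, τ_max = 16T/(πd³) is largest where d is smallest — segment BC (d = 289 mm).
τ_max = 16·111100/(π·(0.289)³) = 2.344×10^7 Pa.

3.40 ksi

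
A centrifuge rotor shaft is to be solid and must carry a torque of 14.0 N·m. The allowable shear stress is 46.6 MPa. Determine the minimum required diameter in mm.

11.5 mm

For a solid shaft τ_max = 16T/(πd³), so d = (16T/(π τ_allow))^(1/3) = (16·14.00/(π·4.66×10^7))^(1/3) = 0.01152 m.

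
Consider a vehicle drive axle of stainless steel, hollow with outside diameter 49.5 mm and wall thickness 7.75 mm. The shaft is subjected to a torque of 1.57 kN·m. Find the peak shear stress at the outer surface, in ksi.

12.3 ksi

J = π(d_o⁴ − d_i⁴)/32 = π(0.0495⁴ − 0.0340⁴)/32 = 4.582×10^-7 m⁴.
τ_max = T·r/J = 1570 × 0.0248 / 4.582×10^-7 = 8.480×10^7 Pa.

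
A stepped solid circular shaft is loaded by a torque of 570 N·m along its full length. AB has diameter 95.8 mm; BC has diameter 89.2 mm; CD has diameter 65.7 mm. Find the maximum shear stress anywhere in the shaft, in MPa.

10.2 MPa

Under the same torque, τ_max = 16T/(πd³) is largest where d is smallest — segment CD (d = 65.7 mm).
τ_max = 16·570.0/(π·(0.0657)³) = 1.024×10^7 Pa.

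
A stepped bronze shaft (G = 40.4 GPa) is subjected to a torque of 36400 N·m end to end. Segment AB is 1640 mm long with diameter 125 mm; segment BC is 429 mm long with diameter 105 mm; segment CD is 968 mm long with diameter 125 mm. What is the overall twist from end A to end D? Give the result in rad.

J_AB = π(0.125)⁴/32 = 2.40×10^-5 m⁴; J_BC = π(0.105)⁴/32 = 1.19×10^-5 m⁴; J_CD = π(0.125)⁴/32 = 2.40×10^-5 m⁴.
θ = (T/G)·Σ L_i/J_i = (36400/40.4×10⁹)·(1.64/2.40×10^-5 + 0.429/1.19×10^-5 + 0.968/2.40×10^-5) = 0.1304 rad.

0.130 rad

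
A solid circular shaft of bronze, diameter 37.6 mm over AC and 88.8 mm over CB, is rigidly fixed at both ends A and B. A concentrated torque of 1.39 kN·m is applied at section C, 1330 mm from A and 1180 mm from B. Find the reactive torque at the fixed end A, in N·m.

Compatibility: T_A·a/J_AC = T_B·b/J_CB with T_A + T_B = T₀.
J_AC = 1.96×10^-7 m⁴, J_CB = 6.10×10^-6 m⁴, so T_A = T₀·(J_AC/a)/((J_AC/a)+(J_CB/b)) = 38.54 N·m, T_B = 1351 N·m.

38.5 N·m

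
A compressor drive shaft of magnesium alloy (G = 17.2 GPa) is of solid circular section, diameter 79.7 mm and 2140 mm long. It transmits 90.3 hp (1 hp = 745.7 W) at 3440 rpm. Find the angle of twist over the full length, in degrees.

0.336°

ω = 2π·3440/60 = 360.2 rad/s, so T = P/ω = 90.3×745.7 / 360.2 = 186.9 N·m.
J = πd⁴/32 = π(0.0797)⁴/32 = 3.961×10^-6 m⁴.
θ = T·L/(G·J) = 186.9 × 2.14 / (17.2×10⁹ × 3.961×10^-6) = 5.871×10^-3 rad.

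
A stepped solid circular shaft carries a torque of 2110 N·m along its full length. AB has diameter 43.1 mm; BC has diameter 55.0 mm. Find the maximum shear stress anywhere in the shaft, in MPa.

Under the same torque, τ_max = 16T/(πd³) is largest where d is smallest — segment AB (d = 43.1 mm).
τ_max = 16·2110/(π·(0.0431)³) = 1.342×10^8 Pa.

134 MPa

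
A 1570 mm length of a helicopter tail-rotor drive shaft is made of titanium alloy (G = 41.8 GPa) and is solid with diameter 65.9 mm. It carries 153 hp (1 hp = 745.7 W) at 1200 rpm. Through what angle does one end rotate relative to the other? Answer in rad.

0.0184 rad

ω = 2π·1200/60 = 125.7 rad/s, so T = P/ω = 153×745.7 / 125.7 = 907.9 N·m.
J = πd⁴/32 = π(0.0659)⁴/32 = 1.852×10^-6 m⁴.
θ = T·L/(G·J) = 907.9 × 1.57 / (41.8×10⁹ × 1.852×10^-6) = 0.01842 rad.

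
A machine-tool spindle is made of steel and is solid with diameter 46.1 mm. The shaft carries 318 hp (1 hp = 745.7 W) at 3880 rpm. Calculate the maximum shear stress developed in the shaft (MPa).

ω = 2π·3880/60 = 406.3 rad/s, so T = P/ω = 318×745.7 / 406.3 = 583.6 N·m.
J = πd⁴/32 = π(0.0461)⁴/32 = 4.434×10^-7 m⁴.
τ_max = T·r/J = 583.6 × 0.0231 / 4.434×10^-7 = 3.034×10^7 Pa.

30.3 MPa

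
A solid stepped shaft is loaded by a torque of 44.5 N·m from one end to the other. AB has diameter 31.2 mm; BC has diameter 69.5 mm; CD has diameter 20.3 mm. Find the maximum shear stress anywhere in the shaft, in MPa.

Under the same torque, τ_max = 16T/(πd³) is largest where d is smallest — segment CD (d = 20.3 mm).
τ_max = 16·44.50/(π·(0.0203)³) = 2.709×10^7 Pa.

27.1 MPa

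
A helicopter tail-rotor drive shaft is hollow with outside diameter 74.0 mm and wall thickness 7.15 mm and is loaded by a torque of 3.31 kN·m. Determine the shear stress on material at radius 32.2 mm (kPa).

62800 kPa

J = π(d_o⁴ − d_i⁴)/32 = π(0.0740⁴ − 0.0597⁴)/32 = 1.697×10^-6 m⁴.
Shear stress varies linearly with radius: τ = T·r/J = 3310 × 0.0322 / 1.697×10^-6 = 6.281×10^7 Pa.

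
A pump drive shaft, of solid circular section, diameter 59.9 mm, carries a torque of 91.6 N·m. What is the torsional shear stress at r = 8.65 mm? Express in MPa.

0.627 MPa

J = πd⁴/32 = π(0.0599)⁴/32 = 1.264×10^-6 m⁴.
Shear stress varies linearly with radius: τ = T·r/J = 91.60 × 0.00865 / 1.264×10^-6 = 6.269×10^5 Pa.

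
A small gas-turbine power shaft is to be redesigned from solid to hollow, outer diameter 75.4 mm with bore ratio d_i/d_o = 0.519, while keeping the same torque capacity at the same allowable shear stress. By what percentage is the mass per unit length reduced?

Equal τ_max and T ⇒ the solid shaft needs d_s³ = d_o³(1−k⁴), so d_s = 75.4·(1−0.519⁴)^(1/3) = 73.53 mm.
Area ratio A_h/A_s = d_o²(1−k²)/d_s² = (1−k²)/(1−k⁴)^(2/3) = 0.7683.
Mass saving = 1 − 0.7683 = 23.2 %.

23.2 %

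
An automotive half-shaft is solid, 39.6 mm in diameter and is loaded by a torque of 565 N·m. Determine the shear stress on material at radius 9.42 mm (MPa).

22.0 MPa

J = πd⁴/32 = π(0.0396)⁴/32 = 2.414×10^-7 m⁴.
Shear stress varies linearly with radius: τ = T·r/J = 565.0 × 0.00942 / 2.414×10^-7 = 2.205×10^7 Pa.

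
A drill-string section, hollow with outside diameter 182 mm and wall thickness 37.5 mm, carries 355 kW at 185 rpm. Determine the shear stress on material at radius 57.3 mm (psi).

ω = 2π·185/60 = 19.37 rad/s, so T = P/ω = 355×10³ / 19.37 = 18320 N·m.
J = π(d_o⁴ − d_i⁴)/32 = π(0.182⁴ − 0.107⁴)/32 = 9.485×10^-5 m⁴.
Shear stress varies linearly with radius: τ = T·r/J = 18320 × 0.0573 / 9.485×10^-5 = 1.107×10^7 Pa.

1610 psi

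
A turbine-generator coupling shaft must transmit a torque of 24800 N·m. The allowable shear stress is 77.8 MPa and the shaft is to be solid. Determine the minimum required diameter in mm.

118 mm

For a solid shaft τ_max = 16T/(πd³), so d = (16T/(π τ_allow))^(1/3) = (16·24800/(π·7.78×10^7))^(1/3) = 0.1175 m.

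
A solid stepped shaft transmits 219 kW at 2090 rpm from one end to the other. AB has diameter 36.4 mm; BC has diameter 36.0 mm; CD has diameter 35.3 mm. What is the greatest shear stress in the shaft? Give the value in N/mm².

ω = 2π·2090/60 = 218.9 rad/s, so T = P/ω = 219×10³ / 218.9 = 1001 N·m.
Under the same torque, τ_max = 16T/(πd³) is largest where d is smallest — segment CD (d = 35.3 mm).
τ_max = 16·1001/(π·(0.0353)³) = 1.159×10^8 Pa.

116 N/mm²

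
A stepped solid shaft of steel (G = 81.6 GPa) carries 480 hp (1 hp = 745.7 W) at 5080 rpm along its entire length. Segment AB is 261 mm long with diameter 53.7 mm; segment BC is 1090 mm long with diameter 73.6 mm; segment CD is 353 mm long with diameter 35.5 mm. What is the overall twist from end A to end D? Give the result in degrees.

1.40°

ω = 2π·5080/60 = 532.0 rad/s, so T = P/ω = 480×745.7 / 532.0 = 672.8 N·m.
J_AB = π(0.0537)⁴/32 = 8.16×10^-7 m⁴; J_BC = π(0.0736)⁴/32 = 2.88×10^-6 m⁴; J_CD = π(0.0355)⁴/32 = 1.56×10^-7 m⁴.
θ = (T/G)·Σ L_i/J_i = (672.8/81.6×10⁹)·(0.261/8.16×10^-7 + 1.09/2.88×10^-6 + 0.353/1.56×10^-7) = 0.02442 rad.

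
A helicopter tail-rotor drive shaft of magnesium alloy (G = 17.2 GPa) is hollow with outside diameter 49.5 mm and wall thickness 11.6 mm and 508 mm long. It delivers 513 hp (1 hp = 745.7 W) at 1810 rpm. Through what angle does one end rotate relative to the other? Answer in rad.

ω = 2π·1810/60 = 189.5 rad/s, so T = P/ω = 513×745.7 / 189.5 = 2018 N·m.
J = π(d_o⁴ − d_i⁴)/32 = π(0.0495⁴ − 0.0263⁴)/32 = 5.424×10^-7 m⁴.
θ = T·L/(G·J) = 2018 × 0.508 / (17.2×10⁹ × 5.424×10^-7) = 0.1099 rad.

0.110 rad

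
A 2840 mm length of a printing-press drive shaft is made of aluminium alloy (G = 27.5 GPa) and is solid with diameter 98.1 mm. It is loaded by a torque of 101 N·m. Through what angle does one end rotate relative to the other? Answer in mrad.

J = πd⁴/32 = π(0.0981)⁴/32 = 9.092×10^-6 m⁴.
θ = T·L/(G·J) = 101.0 × 2.84 / (27.5×10⁹ × 9.092×10^-6) = 1.147×10^-3 rad.

1.15 mrad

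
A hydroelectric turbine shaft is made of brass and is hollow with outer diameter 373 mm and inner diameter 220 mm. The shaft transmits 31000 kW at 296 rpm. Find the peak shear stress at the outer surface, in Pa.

ω = 2π·296/60 = 31.00 rad/s, so T = P/ω = 31000×10³ / 31.00 = 1.000e6 N·m.
J = π(d_o⁴ − d_i⁴)/32 = π(0.373⁴ − 0.220⁴)/32 = 1.670×10^-3 m⁴.
τ_max = T·r/J = 1.000e6 × 0.186 / 1.670×10^-3 = 1.117×10^8 Pa.

1.12e8 Pa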